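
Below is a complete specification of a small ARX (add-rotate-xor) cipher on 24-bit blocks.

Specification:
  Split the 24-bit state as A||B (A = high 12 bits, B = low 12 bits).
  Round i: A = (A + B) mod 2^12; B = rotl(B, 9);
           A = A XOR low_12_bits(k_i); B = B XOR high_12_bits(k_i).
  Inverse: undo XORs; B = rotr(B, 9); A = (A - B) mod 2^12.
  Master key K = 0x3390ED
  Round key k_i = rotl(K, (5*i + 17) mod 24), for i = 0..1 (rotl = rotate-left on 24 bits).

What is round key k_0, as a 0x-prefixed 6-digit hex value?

0xDA6721

K = 0x3390ED
k_0 = rotl(K, (5*0+17) mod 24) = rotl(K, 17) = 0xDA6721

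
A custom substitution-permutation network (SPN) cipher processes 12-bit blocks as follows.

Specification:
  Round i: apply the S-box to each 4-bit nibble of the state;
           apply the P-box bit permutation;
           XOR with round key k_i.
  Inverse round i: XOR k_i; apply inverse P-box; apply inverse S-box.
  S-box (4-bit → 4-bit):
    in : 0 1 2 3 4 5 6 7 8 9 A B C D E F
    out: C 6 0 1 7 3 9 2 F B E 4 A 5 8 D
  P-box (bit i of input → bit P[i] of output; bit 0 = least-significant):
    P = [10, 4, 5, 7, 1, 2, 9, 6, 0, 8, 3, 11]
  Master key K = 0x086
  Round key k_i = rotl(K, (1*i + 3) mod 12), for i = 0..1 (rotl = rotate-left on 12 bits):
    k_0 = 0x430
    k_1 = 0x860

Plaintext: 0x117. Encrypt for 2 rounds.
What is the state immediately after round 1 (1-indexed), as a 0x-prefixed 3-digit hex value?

s_0 = plaintext = 0x117
s_1 = Round(s_0, k_0) = 0x72C
s_2 = Round(s_1, k_1) = 0x9F0

0x72C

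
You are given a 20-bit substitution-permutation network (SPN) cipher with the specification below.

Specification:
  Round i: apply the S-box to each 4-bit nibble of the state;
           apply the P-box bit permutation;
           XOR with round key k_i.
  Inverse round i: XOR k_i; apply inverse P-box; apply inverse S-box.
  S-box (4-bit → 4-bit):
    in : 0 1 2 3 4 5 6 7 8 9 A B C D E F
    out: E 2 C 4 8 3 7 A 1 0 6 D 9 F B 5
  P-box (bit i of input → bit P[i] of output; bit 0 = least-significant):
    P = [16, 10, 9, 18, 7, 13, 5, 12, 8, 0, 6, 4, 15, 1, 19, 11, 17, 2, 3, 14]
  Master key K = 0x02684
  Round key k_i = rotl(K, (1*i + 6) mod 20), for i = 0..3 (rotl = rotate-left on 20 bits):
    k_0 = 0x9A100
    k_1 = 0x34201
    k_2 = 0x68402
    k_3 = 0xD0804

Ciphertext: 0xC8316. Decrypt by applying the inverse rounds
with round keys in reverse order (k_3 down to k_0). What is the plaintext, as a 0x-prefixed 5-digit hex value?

0x1E747

s_0 = ciphertext = 0xC8316
s_1 = InvRound(s_0, k_3) = 0x9EC9F
s_2 = InvRound(s_1, k_2) = 0xD275C
s_3 = InvRound(s_2, k_1) = 0xD3D17
s_4 = InvRound(s_3, k_0) = 0x1E747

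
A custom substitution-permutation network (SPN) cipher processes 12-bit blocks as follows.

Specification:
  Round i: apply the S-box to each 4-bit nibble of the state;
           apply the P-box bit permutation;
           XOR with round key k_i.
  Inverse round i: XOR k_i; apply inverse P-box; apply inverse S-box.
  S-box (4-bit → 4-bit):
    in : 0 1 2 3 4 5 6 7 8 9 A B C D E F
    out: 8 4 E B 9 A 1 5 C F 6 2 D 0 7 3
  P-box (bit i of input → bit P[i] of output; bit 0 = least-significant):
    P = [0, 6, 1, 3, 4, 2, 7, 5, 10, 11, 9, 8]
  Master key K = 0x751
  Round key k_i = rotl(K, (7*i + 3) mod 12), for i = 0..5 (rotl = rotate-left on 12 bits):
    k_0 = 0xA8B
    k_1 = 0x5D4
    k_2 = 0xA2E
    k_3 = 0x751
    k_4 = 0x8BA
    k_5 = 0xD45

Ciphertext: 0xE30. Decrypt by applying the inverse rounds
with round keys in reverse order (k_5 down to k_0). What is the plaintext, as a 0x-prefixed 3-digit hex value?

0x029

s_0 = ciphertext = 0xE30
s_1 = InvRound(s_0, k_5) = 0x83F
s_2 = InvRound(s_1, k_4) = 0xDA6
s_3 = InvRound(s_2, k_3) = 0xA9E
s_4 = InvRound(s_3, k_2) = 0xDCD
s_5 = InvRound(s_4, k_1) = 0xB64
s_6 = InvRound(s_5, k_0) = 0x029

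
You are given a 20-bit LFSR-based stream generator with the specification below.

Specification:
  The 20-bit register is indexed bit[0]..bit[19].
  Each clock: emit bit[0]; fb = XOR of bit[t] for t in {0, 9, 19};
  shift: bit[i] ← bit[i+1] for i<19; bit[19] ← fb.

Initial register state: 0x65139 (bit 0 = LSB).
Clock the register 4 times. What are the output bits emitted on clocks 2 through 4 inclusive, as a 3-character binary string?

reg_0 = 0x65139
clock 1: out=1, reg = 0xB289C
clock 2: out=0, reg = 0xD944E
clock 3: out=0, reg = 0xECA27
clock 4: out=1, reg = 0xF6513

001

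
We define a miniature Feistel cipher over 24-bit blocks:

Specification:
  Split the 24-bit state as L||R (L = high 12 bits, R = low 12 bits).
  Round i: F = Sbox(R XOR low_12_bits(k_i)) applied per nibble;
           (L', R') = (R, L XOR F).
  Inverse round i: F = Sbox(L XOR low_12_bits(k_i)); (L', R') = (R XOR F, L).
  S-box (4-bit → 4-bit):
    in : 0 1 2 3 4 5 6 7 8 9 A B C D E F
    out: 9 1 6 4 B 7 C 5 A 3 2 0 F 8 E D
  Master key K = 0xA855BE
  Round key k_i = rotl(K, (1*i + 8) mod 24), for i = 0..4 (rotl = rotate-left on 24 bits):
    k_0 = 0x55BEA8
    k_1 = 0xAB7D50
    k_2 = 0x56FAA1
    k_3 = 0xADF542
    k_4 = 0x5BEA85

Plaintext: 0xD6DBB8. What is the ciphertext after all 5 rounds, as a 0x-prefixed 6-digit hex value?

s_0 = plaintext = 0xD6DBB8
s_1 = Round(s_0, k_0) = 0xBB8A74
s_2 = Round(s_1, k_1) = 0xA74ED3
s_3 = Round(s_2, k_2) = 0xED3122
s_4 = Round(s_3, k_3) = 0x12251A
s_5 = Round(s_4, k_4) = 0x51AC1F

0x51AC1F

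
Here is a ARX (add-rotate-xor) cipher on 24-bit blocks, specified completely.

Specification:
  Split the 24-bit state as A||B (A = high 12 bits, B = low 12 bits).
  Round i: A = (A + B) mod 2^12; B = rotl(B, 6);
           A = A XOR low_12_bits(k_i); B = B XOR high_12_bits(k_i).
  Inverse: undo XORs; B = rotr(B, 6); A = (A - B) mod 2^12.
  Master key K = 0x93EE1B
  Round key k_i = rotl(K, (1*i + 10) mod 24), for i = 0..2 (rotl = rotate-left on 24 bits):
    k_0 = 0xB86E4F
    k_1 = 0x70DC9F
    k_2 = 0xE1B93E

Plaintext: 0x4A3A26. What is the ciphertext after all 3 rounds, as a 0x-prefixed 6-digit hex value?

0x38EF69

s_0 = plaintext = 0x4A3A26
s_1 = Round(s_0, k_0) = 0x08622E
s_2 = Round(s_1, k_1) = 0xE2BC85
s_3 = Round(s_2, k_2) = 0x38EF69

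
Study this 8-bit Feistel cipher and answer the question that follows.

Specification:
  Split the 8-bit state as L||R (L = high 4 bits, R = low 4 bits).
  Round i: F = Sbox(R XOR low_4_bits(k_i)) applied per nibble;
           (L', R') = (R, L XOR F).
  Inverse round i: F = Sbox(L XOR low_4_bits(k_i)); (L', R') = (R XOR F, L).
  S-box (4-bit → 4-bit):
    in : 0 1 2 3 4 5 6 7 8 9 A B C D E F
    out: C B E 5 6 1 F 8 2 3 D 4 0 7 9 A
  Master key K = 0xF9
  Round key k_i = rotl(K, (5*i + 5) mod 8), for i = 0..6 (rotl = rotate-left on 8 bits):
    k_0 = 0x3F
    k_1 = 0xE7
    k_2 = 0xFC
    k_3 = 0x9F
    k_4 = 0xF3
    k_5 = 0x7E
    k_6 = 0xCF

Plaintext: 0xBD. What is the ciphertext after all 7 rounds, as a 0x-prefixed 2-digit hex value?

0x4B

s_0 = plaintext = 0xBD
s_1 = Round(s_0, k_0) = 0xD5
s_2 = Round(s_1, k_1) = 0x53
s_3 = Round(s_2, k_2) = 0x3F
s_4 = Round(s_3, k_3) = 0xFF
s_5 = Round(s_4, k_4) = 0xFF
s_6 = Round(s_5, k_5) = 0xF4
s_7 = Round(s_6, k_6) = 0x4B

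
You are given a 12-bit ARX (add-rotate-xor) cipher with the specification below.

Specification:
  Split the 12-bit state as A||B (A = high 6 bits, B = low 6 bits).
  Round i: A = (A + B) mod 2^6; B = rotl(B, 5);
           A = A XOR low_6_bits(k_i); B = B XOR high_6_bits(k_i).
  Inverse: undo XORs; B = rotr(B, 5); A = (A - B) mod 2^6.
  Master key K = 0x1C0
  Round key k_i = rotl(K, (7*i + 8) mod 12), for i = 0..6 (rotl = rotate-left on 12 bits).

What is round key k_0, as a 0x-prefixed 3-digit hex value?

0x01C

K = 0x1C0
k_0 = rotl(K, (7*0+8) mod 12) = rotl(K, 8) = 0x01C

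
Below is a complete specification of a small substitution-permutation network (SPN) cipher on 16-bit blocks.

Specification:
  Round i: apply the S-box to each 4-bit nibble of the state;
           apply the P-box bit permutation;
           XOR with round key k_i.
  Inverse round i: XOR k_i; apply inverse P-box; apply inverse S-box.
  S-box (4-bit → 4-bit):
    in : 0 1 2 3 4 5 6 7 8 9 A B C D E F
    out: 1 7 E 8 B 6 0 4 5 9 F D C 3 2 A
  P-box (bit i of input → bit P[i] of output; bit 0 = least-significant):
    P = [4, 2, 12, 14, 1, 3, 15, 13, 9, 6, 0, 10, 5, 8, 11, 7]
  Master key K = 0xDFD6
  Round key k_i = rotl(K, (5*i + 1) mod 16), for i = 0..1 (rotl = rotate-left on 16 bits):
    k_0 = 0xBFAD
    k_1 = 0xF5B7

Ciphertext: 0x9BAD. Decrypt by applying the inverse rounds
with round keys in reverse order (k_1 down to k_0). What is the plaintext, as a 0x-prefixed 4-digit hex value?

0x947F

s_0 = ciphertext = 0x9BAD
s_1 = InvRound(s_0, k_1) = 0x7949
s_2 = InvRound(s_1, k_0) = 0x947F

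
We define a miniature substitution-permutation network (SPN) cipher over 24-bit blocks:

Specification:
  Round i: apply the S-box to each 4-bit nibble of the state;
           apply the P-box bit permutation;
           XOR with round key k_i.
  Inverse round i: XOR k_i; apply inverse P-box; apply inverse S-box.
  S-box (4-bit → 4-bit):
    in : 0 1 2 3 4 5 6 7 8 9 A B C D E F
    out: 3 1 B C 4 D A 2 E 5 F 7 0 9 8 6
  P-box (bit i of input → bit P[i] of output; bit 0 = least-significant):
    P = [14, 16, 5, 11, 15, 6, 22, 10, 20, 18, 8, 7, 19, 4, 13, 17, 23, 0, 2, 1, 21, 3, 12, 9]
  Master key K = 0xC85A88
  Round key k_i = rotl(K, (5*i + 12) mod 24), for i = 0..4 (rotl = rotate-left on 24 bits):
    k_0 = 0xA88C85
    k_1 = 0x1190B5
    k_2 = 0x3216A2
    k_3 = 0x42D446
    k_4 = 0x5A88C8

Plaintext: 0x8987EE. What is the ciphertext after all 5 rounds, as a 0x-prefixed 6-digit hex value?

0xED8FB5

s_0 = plaintext = 0x8987EE
s_1 = Round(s_0, k_0) = 0x2EB299
s_2 = Round(s_1, k_1) = 0x6D720F
s_3 = Round(s_2, k_2) = 0xA79458
s_4 = Round(s_3, k_3) = 0x2B6B6F
s_5 = Round(s_4, k_4) = 0xED8FB5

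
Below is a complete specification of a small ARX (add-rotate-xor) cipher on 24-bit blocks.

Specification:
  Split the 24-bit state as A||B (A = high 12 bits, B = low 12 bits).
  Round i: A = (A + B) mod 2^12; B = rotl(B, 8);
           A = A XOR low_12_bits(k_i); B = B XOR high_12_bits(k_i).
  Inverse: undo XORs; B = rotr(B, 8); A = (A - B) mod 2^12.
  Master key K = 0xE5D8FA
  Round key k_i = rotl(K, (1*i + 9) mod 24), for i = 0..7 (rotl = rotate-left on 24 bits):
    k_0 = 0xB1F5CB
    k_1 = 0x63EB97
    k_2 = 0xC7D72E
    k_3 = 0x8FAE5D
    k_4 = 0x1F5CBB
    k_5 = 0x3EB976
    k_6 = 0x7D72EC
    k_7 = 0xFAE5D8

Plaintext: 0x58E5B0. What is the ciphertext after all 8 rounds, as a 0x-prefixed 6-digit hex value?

s_0 = plaintext = 0x58E5B0
s_1 = Round(s_0, k_0) = 0xEF5B44
s_2 = Round(s_1, k_1) = 0x1AE28A
s_3 = Round(s_2, k_2) = 0x316655
s_4 = Round(s_3, k_3) = 0x736D9F
s_5 = Round(s_4, k_4) = 0x86EE2C
s_6 = Round(s_5, k_5) = 0xFECF09
s_7 = Round(s_6, k_6) = 0xC19E27
s_8 = Round(s_7, k_7) = 0xF9884C

0xF9884C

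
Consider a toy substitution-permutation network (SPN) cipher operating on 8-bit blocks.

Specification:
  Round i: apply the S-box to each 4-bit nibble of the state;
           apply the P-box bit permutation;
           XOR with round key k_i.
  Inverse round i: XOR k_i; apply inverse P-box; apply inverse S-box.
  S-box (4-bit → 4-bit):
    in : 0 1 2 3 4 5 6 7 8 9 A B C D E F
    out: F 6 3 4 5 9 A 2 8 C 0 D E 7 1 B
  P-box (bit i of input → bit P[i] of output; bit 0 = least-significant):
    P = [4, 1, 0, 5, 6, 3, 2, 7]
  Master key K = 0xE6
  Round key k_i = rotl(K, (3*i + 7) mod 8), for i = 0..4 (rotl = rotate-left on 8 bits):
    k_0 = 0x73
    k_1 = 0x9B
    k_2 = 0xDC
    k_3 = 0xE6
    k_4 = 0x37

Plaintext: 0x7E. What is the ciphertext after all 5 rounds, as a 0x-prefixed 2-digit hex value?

s_0 = plaintext = 0x7E
s_1 = Round(s_0, k_0) = 0x6B
s_2 = Round(s_1, k_1) = 0x22
s_3 = Round(s_2, k_2) = 0x86
s_4 = Round(s_3, k_3) = 0x44
s_5 = Round(s_4, k_4) = 0x62

0x62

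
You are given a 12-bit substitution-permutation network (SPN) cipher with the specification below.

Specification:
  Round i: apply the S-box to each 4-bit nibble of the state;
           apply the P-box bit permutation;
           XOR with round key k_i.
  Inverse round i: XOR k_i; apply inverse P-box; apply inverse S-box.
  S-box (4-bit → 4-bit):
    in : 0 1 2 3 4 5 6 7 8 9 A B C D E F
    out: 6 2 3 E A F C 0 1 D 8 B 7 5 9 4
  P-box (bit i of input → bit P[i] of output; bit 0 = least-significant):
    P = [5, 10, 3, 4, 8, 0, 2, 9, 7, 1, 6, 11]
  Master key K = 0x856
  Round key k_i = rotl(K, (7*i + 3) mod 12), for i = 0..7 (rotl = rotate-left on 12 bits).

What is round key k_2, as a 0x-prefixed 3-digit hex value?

0xAD0

K = 0x856
k_0 = rotl(K, (7*0+3) mod 12) = rotl(K, 3) = 0x2B4
k_1 = rotl(K, (7*1+3) mod 12) = rotl(K, 10) = 0xA15
k_2 = rotl(K, (7*2+3) mod 12) = rotl(K, 5) = 0xAD0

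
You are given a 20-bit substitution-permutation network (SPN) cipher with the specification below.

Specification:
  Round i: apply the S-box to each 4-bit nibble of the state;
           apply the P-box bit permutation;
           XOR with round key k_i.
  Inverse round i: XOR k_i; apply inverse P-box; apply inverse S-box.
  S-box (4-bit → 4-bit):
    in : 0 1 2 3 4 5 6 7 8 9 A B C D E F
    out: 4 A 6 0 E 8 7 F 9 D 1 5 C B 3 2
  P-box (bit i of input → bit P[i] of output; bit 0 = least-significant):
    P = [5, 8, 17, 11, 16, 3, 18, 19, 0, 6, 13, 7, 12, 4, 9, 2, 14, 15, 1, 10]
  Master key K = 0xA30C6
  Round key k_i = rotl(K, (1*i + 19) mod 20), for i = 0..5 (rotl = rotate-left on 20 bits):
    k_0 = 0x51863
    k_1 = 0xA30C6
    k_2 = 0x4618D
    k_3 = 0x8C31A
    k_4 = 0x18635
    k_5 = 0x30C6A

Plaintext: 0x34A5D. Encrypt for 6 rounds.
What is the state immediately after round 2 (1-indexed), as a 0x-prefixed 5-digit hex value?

s_0 = plaintext = 0x34A5D
s_1 = Round(s_0, k_0) = 0xD1356
s_2 = Round(s_1, k_1) = 0x0F5F2
s_3 = Round(s_2, k_2) = 0x66017
s_4 = Round(s_3, k_3) = 0x23820
s_5 = Round(s_4, k_4) = 0x706BE
s_6 = Round(s_5, k_5) = 0x6EB09

0x0F5F2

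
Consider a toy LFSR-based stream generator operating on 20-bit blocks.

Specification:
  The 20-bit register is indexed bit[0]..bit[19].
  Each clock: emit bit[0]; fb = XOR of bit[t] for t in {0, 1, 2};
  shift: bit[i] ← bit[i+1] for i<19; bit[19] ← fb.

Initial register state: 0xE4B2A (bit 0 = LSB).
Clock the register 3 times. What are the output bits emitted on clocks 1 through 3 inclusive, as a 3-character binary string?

010

reg_0 = 0xE4B2A
clock 1: out=0, reg = 0xF2595
clock 2: out=1, reg = 0x792CA
clock 3: out=0, reg = 0xBC965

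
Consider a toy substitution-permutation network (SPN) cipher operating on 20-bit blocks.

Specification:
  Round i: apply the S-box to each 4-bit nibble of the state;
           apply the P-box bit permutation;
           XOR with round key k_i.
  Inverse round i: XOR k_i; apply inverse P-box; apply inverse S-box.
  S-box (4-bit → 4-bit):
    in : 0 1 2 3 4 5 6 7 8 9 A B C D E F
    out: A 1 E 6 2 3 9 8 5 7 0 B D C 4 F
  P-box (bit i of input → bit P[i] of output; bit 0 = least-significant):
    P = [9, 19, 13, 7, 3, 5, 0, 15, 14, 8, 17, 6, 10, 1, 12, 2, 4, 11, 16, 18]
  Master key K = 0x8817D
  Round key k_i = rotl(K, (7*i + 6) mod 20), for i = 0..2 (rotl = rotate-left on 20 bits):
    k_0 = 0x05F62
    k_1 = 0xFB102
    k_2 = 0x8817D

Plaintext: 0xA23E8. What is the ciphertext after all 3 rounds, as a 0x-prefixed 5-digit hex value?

s_0 = plaintext = 0xA23E8
s_1 = Round(s_0, k_0) = 0x26C65
s_2 = Round(s_1, k_1) = 0x07F4E
s_3 = Round(s_2, k_2) = 0xEE819

0xEE819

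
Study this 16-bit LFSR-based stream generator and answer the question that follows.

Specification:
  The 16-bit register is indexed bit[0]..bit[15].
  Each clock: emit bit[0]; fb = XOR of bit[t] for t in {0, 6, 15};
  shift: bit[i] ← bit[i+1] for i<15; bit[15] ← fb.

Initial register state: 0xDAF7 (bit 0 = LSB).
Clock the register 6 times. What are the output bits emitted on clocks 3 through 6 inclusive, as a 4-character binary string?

1011

reg_0 = 0xDAF7
clock 1: out=1, reg = 0xED7B
clock 2: out=1, reg = 0xF6BD
clock 3: out=1, reg = 0x7B5E
clock 4: out=0, reg = 0xBDAF
clock 5: out=1, reg = 0x5ED7
clock 6: out=1, reg = 0x2F6B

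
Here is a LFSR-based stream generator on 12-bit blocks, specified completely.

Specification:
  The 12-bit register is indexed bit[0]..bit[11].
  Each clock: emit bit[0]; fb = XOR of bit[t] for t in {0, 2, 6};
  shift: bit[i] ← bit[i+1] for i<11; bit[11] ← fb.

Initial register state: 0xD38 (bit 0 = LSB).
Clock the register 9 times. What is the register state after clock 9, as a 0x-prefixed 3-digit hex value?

reg_0 = 0xD38
clock 1: out=0, reg = 0x69C
clock 2: out=0, reg = 0xB4E
clock 3: out=0, reg = 0x5A7
clock 4: out=1, reg = 0x2D3
clock 5: out=1, reg = 0x169
clock 6: out=1, reg = 0x0B4
clock 7: out=0, reg = 0x85A
clock 8: out=0, reg = 0xC2D
clock 9: out=1, reg = 0x616

0x616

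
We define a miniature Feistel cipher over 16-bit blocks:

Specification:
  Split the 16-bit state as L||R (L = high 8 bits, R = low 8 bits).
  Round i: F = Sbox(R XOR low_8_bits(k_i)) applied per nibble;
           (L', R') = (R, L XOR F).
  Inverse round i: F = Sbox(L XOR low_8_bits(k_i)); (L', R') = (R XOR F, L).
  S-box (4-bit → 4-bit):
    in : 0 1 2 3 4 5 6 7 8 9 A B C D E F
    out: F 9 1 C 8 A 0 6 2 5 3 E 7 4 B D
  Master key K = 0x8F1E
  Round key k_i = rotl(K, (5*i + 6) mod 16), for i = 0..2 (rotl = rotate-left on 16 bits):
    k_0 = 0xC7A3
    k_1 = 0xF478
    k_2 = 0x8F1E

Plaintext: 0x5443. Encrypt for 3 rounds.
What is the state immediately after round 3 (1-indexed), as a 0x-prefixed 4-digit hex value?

0x1F12

s_0 = plaintext = 0x5443
s_1 = Round(s_0, k_0) = 0x43EB
s_2 = Round(s_1, k_1) = 0xEB1F
s_3 = Round(s_2, k_2) = 0x1F12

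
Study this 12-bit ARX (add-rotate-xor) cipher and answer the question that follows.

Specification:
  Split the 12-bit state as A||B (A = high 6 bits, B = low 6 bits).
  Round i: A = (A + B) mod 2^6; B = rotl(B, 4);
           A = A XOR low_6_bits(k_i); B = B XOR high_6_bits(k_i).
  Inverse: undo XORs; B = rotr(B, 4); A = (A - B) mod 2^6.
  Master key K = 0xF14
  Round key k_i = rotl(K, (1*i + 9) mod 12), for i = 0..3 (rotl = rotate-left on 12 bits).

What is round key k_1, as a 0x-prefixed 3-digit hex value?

0x3C5

K = 0xF14
k_0 = rotl(K, (1*0+9) mod 12) = rotl(K, 9) = 0x9E2
k_1 = rotl(K, (1*1+9) mod 12) = rotl(K, 10) = 0x3C5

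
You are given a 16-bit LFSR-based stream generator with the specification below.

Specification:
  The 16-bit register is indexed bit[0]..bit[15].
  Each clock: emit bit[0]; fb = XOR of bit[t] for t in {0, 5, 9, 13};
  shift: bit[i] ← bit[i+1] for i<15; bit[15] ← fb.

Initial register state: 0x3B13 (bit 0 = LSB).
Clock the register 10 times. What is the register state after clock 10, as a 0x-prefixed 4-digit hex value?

reg_0 = 0x3B13
clock 1: out=1, reg = 0x9D89
clock 2: out=1, reg = 0xCEC4
clock 3: out=0, reg = 0xE762
clock 4: out=0, reg = 0xF3B1
clock 5: out=1, reg = 0x79D8
clock 6: out=0, reg = 0xBCEC
clock 7: out=0, reg = 0x5E76
clock 8: out=0, reg = 0x2F3B
clock 9: out=1, reg = 0x179D
clock 10: out=1, reg = 0x0BCE

0x0BCE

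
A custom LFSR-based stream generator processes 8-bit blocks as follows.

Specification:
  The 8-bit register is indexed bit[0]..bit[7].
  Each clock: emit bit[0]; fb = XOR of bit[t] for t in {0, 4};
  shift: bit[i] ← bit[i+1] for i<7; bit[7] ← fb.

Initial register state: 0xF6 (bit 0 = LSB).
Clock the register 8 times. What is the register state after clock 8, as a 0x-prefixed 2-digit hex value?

reg_0 = 0xF6
clock 1: out=0, reg = 0xFB
clock 2: out=1, reg = 0x7D
clock 3: out=1, reg = 0x3E
clock 4: out=0, reg = 0x9F
clock 5: out=1, reg = 0x4F
clock 6: out=1, reg = 0xA7
clock 7: out=1, reg = 0xD3
clock 8: out=1, reg = 0x69

0x69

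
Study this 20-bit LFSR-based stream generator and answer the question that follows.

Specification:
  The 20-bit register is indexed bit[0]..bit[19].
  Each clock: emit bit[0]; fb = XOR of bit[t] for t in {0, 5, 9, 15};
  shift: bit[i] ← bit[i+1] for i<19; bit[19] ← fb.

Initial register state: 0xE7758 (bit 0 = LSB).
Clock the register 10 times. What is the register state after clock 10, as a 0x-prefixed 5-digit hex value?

reg_0 = 0xE7758
clock 1: out=0, reg = 0xF3BAC
clock 2: out=0, reg = 0x79DD6
clock 3: out=0, reg = 0xBCEEB
clock 4: out=1, reg = 0x5E775
clock 5: out=1, reg = 0x2F3BA
clock 6: out=0, reg = 0x979DD
clock 7: out=1, reg = 0xCBCEE
clock 8: out=0, reg = 0x65E77
clock 9: out=1, reg = 0xB2F3B
clock 10: out=1, reg = 0xD979D

0xD979D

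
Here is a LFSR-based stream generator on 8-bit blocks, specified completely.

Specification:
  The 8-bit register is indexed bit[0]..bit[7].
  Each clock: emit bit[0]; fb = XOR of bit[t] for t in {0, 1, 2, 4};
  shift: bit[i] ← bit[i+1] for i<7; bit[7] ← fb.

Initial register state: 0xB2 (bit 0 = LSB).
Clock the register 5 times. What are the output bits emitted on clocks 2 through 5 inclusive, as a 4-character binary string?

reg_0 = 0xB2
clock 1: out=0, reg = 0x59
clock 2: out=1, reg = 0x2C
clock 3: out=0, reg = 0x96
clock 4: out=0, reg = 0xCB
clock 5: out=1, reg = 0x65

1001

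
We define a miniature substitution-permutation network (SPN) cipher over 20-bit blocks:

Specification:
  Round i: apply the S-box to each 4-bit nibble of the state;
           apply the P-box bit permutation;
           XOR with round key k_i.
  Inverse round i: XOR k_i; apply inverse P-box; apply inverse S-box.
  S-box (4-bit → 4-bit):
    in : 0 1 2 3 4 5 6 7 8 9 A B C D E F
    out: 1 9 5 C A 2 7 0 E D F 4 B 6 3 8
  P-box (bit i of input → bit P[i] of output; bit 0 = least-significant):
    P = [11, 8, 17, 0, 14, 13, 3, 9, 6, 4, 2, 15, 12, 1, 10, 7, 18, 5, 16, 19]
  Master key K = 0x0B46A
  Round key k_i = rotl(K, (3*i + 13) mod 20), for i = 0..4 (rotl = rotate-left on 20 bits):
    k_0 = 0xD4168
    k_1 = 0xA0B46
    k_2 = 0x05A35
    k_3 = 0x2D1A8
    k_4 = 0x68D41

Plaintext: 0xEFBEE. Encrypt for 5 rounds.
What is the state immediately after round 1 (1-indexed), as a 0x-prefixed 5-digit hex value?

0x928CC

s_0 = plaintext = 0xEFBEE
s_1 = Round(s_0, k_0) = 0x928CC
s_2 = Round(s_1, k_1) = 0x7F453
s_3 = Round(s_2, k_2) = 0x2FAA4
s_4 = Round(s_3, k_3) = 0x73275
s_5 = Round(s_4, k_4) = 0x68885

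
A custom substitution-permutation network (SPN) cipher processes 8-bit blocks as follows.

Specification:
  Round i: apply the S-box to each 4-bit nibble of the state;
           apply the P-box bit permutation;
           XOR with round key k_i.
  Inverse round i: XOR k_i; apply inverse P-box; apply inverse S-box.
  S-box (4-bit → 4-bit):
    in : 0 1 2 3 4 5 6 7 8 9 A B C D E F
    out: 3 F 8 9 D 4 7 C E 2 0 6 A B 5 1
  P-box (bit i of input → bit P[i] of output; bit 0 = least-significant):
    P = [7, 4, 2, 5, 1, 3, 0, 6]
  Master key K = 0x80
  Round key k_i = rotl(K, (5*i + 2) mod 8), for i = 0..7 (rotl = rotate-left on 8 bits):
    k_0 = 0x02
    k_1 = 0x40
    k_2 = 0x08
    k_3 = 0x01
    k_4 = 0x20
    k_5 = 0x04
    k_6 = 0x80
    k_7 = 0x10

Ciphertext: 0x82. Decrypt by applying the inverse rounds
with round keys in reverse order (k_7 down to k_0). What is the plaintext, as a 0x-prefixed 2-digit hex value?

0x9B

s_0 = ciphertext = 0x82
s_1 = InvRound(s_0, k_7) = 0xF0
s_2 = InvRound(s_1, k_6) = 0x2C
s_3 = InvRound(s_2, k_5) = 0x92
s_4 = InvRound(s_3, k_4) = 0xFD
s_5 = InvRound(s_4, k_3) = 0xC1
s_6 = InvRound(s_5, k_2) = 0x8F
s_7 = InvRound(s_6, k_1) = 0x1E
s_8 = InvRound(s_7, k_0) = 0x9B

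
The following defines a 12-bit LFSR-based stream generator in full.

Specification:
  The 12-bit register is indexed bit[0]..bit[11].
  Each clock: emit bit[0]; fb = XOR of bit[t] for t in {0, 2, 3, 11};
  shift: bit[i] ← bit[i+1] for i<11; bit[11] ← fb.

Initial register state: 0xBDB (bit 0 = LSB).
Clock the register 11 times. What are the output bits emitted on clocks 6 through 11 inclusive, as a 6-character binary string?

reg_0 = 0xBDB
clock 1: out=1, reg = 0xDED
clock 2: out=1, reg = 0x6F6
clock 3: out=0, reg = 0xB7B
clock 4: out=1, reg = 0xDBD
clock 5: out=1, reg = 0x6DE
clock 6: out=0, reg = 0x36F
clock 7: out=1, reg = 0x9B7
clock 8: out=1, reg = 0xCDB
clock 9: out=1, reg = 0xE6D
clock 10: out=1, reg = 0x736
clock 11: out=0, reg = 0xB9B

011110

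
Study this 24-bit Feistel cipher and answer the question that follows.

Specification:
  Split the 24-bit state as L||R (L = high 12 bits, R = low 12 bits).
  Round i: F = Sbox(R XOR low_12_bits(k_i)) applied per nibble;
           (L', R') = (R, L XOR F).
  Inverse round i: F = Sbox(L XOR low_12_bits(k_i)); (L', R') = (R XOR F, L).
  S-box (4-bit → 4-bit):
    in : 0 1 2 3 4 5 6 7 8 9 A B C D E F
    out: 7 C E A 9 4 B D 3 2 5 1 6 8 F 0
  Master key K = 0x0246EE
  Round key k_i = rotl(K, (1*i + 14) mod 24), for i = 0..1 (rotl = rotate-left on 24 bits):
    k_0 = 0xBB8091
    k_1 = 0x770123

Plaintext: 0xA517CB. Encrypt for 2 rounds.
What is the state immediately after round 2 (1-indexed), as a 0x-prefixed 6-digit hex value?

0x714C66

s_0 = plaintext = 0xA517CB
s_1 = Round(s_0, k_0) = 0x7CB714
s_2 = Round(s_1, k_1) = 0x714C66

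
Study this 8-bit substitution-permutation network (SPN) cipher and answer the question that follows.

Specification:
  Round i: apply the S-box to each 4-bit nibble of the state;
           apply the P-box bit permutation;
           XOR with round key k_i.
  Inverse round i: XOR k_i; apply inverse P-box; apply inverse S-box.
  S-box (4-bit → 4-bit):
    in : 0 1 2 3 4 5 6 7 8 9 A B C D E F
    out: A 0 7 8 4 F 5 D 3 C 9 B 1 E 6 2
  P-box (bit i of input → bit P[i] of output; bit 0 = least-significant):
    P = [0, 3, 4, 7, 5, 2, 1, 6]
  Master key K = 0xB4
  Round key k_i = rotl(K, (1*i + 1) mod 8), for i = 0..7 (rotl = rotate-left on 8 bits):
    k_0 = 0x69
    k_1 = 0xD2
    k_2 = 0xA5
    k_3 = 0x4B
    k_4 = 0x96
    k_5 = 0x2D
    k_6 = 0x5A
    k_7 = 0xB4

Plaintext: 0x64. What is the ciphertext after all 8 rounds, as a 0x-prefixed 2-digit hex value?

s_0 = plaintext = 0x64
s_1 = Round(s_0, k_0) = 0x5B
s_2 = Round(s_1, k_1) = 0x3D
s_3 = Round(s_2, k_2) = 0x7D
s_4 = Round(s_3, k_3) = 0xB1
s_5 = Round(s_4, k_4) = 0xF2
s_6 = Round(s_5, k_5) = 0x30
s_7 = Round(s_6, k_6) = 0x92
s_8 = Round(s_7, k_7) = 0xEF

0xEF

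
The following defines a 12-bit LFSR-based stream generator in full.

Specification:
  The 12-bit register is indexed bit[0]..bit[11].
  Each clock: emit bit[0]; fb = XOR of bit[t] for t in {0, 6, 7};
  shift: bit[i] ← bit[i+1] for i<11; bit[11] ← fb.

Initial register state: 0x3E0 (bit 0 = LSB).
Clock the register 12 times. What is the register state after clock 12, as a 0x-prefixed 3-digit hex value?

0x4E8

reg_0 = 0x3E0
clock 1: out=0, reg = 0x1F0
clock 2: out=0, reg = 0x0F8
clock 3: out=0, reg = 0x07C
clock 4: out=0, reg = 0x83E
clock 5: out=0, reg = 0x41F
clock 6: out=1, reg = 0xA0F
clock 7: out=1, reg = 0xD07
clock 8: out=1, reg = 0xE83
clock 9: out=1, reg = 0x741
clock 10: out=1, reg = 0x3A0
clock 11: out=0, reg = 0x9D0
clock 12: out=0, reg = 0x4E8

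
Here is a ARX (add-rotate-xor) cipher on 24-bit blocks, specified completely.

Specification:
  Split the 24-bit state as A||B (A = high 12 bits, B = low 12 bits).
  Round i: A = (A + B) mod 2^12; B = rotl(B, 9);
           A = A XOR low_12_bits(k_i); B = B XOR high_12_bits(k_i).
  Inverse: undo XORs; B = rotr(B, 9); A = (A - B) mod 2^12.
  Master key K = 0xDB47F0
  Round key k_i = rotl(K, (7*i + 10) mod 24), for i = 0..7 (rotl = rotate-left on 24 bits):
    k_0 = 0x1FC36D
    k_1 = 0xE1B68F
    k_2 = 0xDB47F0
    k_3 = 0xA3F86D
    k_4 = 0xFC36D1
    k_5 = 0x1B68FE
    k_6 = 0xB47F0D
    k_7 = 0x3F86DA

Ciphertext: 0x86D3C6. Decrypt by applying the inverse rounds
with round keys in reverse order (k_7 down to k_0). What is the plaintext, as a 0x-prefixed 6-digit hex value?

0xF3B65E

s_0 = ciphertext = 0x86D3C6
s_1 = InvRound(s_0, k_7) = 0xCC71F0
s_2 = InvRound(s_1, k_6) = 0xE0D5BD
s_3 = InvRound(s_2, k_5) = 0x69905A
s_4 = InvRound(s_3, k_4) = 0x379CCF
s_5 = InvRound(s_4, k_3) = 0x391783
s_6 = InvRound(s_5, k_2) = 0x2A41BD
s_7 = InvRound(s_6, k_1) = 0x6F4D37
s_8 = InvRound(s_7, k_0) = 0xF3B65E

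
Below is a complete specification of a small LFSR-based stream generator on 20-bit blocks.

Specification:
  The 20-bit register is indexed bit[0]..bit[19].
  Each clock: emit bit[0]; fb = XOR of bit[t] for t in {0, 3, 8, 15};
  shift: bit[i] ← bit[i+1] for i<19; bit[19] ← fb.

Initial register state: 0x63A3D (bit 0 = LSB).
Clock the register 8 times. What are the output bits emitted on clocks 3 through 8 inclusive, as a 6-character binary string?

111100

reg_0 = 0x63A3D
clock 1: out=1, reg = 0x31D1E
clock 2: out=0, reg = 0x18E8F
clock 3: out=1, reg = 0x8C747
clock 4: out=1, reg = 0xC63A3
clock 5: out=1, reg = 0x631D1
clock 6: out=1, reg = 0x318E8
clock 7: out=0, reg = 0x98C74
clock 8: out=0, reg = 0xCC63A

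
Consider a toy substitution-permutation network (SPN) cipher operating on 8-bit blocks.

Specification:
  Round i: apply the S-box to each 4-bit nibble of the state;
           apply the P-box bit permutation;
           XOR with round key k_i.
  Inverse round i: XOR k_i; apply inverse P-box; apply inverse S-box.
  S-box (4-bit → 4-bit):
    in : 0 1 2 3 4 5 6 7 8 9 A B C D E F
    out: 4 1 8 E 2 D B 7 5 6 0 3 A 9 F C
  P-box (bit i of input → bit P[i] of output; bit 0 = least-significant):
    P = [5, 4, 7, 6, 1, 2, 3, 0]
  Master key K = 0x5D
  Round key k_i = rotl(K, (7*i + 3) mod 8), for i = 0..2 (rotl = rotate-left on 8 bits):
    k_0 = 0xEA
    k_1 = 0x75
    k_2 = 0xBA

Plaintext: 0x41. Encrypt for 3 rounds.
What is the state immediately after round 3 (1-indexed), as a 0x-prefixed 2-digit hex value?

0x30

s_0 = plaintext = 0x41
s_1 = Round(s_0, k_0) = 0xCE
s_2 = Round(s_1, k_1) = 0x80
s_3 = Round(s_2, k_2) = 0x30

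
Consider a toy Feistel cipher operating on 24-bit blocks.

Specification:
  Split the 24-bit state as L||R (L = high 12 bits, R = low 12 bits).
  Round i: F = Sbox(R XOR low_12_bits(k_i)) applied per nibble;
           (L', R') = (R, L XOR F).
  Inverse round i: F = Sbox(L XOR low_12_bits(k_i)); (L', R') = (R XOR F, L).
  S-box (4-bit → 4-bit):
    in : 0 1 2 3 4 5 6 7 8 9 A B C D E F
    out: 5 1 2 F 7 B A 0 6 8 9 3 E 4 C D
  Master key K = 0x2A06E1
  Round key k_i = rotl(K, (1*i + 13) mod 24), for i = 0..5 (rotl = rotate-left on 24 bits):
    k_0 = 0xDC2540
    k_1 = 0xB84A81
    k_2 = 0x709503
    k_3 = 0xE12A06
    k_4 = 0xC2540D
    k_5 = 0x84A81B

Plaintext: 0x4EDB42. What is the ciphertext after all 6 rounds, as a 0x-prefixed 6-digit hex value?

0x9CB69F

s_0 = plaintext = 0x4EDB42
s_1 = Round(s_0, k_0) = 0xB428BF
s_2 = Round(s_1, k_1) = 0x8BF9BE
s_3 = Round(s_2, k_2) = 0x9BE68B
s_4 = Round(s_3, k_3) = 0x68B7DA
s_5 = Round(s_4, k_4) = 0x7DA9CB
s_6 = Round(s_5, k_5) = 0x9CB69F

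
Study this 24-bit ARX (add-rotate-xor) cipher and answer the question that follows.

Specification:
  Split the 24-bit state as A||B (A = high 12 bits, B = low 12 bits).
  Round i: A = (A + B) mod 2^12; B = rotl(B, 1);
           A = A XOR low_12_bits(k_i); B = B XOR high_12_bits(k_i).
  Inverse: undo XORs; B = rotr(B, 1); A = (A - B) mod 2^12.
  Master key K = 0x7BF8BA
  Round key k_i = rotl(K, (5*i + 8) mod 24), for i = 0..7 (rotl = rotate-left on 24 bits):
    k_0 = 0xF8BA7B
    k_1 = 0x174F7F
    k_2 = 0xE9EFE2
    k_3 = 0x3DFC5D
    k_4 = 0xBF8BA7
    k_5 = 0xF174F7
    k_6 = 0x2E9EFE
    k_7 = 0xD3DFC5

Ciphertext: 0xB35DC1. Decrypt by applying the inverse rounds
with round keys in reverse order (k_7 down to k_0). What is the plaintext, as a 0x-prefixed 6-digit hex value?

0x772630

s_0 = ciphertext = 0xB35DC1
s_1 = InvRound(s_0, k_7) = 0x47207E
s_2 = InvRound(s_1, k_6) = 0x14194B
s_3 = InvRound(s_2, k_5) = 0x28832E
s_4 = InvRound(s_3, k_4) = 0x4C446B
s_5 = InvRound(s_4, k_3) = 0x4BF3DA
s_6 = InvRound(s_5, k_2) = 0x4BB6A2
s_7 = InvRound(s_6, k_1) = 0x7D93EB
s_8 = InvRound(s_7, k_0) = 0x772630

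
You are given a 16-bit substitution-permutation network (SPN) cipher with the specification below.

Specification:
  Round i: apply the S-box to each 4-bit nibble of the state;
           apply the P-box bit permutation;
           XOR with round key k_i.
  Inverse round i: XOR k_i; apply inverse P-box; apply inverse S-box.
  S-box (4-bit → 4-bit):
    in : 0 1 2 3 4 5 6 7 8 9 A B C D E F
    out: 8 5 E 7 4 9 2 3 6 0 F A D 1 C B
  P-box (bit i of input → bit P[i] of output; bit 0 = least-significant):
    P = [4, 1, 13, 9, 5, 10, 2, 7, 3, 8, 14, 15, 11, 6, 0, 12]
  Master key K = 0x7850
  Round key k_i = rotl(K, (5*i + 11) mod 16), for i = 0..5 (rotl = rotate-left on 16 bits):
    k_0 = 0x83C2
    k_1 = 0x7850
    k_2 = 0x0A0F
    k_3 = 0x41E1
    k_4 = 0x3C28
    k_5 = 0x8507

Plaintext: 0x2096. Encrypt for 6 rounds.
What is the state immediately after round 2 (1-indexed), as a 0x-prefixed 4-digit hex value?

s_0 = plaintext = 0x2096
s_1 = Round(s_0, k_0) = 0x1381
s_2 = Round(s_1, k_1) = 0x154D
s_3 = Round(s_2, k_2) = 0x8212
s_4 = Round(s_3, k_3) = 0xA286
s_5 = Round(s_4, k_4) = 0xE16F
s_6 = Round(s_5, k_5) = 0xD31C

0x154D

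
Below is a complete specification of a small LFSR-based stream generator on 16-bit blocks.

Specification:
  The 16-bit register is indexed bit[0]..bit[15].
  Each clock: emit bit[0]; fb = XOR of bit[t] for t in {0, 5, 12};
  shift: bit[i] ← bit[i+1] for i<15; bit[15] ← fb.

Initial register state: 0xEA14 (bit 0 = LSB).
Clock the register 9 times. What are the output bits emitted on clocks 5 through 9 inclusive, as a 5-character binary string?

10000

reg_0 = 0xEA14
clock 1: out=0, reg = 0x750A
clock 2: out=0, reg = 0xBA85
clock 3: out=1, reg = 0x5D42
clock 4: out=0, reg = 0xAEA1
clock 5: out=1, reg = 0x5750
clock 6: out=0, reg = 0xABA8
clock 7: out=0, reg = 0xD5D4
clock 8: out=0, reg = 0xEAEA
clock 9: out=0, reg = 0xF575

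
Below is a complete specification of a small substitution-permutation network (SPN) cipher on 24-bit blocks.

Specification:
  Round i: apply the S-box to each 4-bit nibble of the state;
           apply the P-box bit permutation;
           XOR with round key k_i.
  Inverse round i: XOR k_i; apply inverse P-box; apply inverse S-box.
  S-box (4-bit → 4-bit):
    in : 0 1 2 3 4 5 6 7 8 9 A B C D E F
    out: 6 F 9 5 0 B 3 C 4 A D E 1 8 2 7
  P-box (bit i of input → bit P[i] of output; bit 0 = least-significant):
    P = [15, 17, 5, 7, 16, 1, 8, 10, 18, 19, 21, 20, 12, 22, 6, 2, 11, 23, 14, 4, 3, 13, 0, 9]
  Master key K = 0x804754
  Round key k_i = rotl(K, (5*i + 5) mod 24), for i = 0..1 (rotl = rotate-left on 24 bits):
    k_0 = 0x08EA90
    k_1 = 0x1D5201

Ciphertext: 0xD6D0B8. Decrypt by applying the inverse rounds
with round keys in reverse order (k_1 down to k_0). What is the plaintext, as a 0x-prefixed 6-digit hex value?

0x898824

s_0 = ciphertext = 0xD6D0B8
s_1 = InvRound(s_0, k_1) = 0xA9EEC1
s_2 = InvRound(s_1, k_0) = 0x898824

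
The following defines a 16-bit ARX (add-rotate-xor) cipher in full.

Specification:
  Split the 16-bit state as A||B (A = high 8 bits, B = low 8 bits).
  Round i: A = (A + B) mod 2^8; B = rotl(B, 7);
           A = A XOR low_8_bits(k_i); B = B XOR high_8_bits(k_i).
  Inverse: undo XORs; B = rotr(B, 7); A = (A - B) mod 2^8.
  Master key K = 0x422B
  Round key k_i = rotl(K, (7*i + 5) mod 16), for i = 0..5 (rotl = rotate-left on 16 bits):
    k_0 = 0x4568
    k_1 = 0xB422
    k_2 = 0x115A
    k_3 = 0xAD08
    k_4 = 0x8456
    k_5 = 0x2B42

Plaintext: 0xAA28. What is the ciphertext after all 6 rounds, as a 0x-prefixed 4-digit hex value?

s_0 = plaintext = 0xAA28
s_1 = Round(s_0, k_0) = 0xBA51
s_2 = Round(s_1, k_1) = 0x291C
s_3 = Round(s_2, k_2) = 0x1F1F
s_4 = Round(s_3, k_3) = 0x3622
s_5 = Round(s_4, k_4) = 0x0E95
s_6 = Round(s_5, k_5) = 0xE1E1

0xE1E1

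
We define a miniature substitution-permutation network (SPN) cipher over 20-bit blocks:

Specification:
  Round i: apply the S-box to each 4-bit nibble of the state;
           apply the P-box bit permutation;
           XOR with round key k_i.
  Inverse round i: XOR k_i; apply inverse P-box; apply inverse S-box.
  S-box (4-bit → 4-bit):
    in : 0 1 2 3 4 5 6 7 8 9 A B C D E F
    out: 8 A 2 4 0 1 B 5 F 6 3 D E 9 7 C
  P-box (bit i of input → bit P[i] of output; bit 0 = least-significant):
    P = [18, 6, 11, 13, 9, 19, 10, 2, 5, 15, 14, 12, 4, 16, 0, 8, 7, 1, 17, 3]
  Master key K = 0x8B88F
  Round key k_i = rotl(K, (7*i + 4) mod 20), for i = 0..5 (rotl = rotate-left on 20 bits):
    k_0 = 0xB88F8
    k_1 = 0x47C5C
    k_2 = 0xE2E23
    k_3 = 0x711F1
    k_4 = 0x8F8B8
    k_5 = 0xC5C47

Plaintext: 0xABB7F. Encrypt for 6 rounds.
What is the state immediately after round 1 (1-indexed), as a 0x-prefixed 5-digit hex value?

s_0 = plaintext = 0xABB7F
s_1 = Round(s_0, k_0) = 0xBF74B
s_2 = Round(s_1, k_1) = 0x215F5
s_3 = Round(s_2, k_2) = 0xB2B05
s_4 = Round(s_3, k_3) = 0x0415D
s_5 = Round(s_4, k_4) = 0xC4AB0
s_6 = Round(s_5, k_5) = 0xEFA69

0xBF74B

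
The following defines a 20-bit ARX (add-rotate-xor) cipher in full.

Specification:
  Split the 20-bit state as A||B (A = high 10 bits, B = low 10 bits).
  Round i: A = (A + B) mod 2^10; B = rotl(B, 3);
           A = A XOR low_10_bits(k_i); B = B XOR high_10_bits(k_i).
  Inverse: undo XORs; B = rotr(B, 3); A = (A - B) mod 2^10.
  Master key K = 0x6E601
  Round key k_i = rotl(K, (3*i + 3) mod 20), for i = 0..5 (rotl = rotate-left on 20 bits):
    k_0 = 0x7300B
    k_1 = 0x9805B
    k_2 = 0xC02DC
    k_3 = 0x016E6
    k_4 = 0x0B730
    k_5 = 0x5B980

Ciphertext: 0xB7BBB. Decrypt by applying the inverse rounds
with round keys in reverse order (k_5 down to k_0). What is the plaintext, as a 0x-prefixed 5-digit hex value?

0xA29C7

s_0 = ciphertext = 0xB7BBB
s_1 = InvRound(s_0, k_5) = 0x212DA
s_2 = InvRound(s_1, k_4) = 0xF5BDE
s_3 = InvRound(s_2, k_3) = 0xCD5FB
s_4 = InvRound(s_3, k_2) = 0x029DF
s_5 = InvRound(s_4, k_1) = 0x16BF7
s_6 = InvRound(s_5, k_0) = 0xA29C7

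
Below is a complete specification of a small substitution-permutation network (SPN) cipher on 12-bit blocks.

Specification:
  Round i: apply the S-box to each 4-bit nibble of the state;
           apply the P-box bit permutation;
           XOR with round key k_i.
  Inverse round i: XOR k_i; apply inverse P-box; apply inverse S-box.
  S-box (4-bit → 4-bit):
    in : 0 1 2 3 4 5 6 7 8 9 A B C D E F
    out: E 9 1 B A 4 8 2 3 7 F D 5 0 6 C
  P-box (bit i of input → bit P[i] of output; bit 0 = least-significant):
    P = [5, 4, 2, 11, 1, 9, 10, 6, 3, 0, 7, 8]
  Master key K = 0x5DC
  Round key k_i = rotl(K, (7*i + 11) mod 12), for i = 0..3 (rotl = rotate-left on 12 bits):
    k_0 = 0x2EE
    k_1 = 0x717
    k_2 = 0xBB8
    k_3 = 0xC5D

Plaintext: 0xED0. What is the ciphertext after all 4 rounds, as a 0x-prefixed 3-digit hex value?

s_0 = plaintext = 0xED0
s_1 = Round(s_0, k_0) = 0xA7B
s_2 = Round(s_1, k_1) = 0xCBA
s_3 = Round(s_2, k_2) = 0x746
s_4 = Round(s_3, k_3) = 0x61C

0x61C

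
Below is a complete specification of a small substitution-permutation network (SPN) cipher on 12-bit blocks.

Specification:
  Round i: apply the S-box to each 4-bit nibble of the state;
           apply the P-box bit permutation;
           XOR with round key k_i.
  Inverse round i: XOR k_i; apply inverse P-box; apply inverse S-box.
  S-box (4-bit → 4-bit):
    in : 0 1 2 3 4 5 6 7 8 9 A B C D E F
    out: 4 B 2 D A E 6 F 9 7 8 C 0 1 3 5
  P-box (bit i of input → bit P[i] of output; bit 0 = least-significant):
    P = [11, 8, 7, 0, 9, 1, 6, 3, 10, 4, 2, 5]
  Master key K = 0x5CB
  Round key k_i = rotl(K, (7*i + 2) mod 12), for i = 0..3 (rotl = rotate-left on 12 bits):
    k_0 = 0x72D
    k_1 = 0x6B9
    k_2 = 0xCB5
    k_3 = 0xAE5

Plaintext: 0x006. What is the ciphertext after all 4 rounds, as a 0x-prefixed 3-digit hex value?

s_0 = plaintext = 0x006
s_1 = Round(s_0, k_0) = 0x6E9
s_2 = Round(s_1, k_1) = 0xD2F
s_3 = Round(s_2, k_2) = 0x037
s_4 = Round(s_3, k_3) = 0x128

0x128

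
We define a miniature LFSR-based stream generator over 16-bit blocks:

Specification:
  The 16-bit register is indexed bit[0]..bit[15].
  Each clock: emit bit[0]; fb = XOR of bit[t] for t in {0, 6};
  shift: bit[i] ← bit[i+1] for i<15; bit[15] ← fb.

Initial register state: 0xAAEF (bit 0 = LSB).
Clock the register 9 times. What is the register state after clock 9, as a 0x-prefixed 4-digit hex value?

reg_0 = 0xAAEF
clock 1: out=1, reg = 0x5577
clock 2: out=1, reg = 0x2ABB
clock 3: out=1, reg = 0x955D
clock 4: out=1, reg = 0x4AAE
clock 5: out=0, reg = 0x2557
clock 6: out=1, reg = 0x12AB
clock 7: out=1, reg = 0x8955
clock 8: out=1, reg = 0x44AA
clock 9: out=0, reg = 0x2255

0x2255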